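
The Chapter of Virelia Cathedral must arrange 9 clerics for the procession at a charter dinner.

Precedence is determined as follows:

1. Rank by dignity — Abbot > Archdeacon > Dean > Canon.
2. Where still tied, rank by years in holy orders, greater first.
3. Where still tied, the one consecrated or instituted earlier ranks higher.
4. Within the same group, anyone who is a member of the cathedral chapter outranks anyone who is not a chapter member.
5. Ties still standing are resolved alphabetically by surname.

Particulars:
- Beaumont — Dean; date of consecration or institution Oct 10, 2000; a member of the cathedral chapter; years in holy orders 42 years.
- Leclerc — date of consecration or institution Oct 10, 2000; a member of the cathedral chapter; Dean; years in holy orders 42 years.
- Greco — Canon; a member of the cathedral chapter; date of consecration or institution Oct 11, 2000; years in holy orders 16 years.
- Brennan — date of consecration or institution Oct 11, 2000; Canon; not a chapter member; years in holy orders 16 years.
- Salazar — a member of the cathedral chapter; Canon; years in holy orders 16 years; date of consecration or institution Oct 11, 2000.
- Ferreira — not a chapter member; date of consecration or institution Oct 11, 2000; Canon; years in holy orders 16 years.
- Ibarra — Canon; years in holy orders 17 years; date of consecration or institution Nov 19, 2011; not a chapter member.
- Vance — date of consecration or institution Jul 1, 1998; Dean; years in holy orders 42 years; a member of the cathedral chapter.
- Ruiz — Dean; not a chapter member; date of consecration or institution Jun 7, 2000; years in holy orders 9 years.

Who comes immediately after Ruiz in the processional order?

By dignity: Vance, Beaumont, Leclerc and Ruiz (Dean); then Ibarra, Greco, Salazar, Brennan and Ferreira (Canon).
Among Vance, Beaumont, Leclerc and Ruiz, by years in holy orders (higher first): Vance, Beaumont and Leclerc (42 years) before Ruiz (9 years).
Among Vance, Beaumont and Leclerc, by date of consecration or institution (earlier first): Vance (Jul 1, 1998) before Beaumont and Leclerc (Oct 10, 2000).
Beaumont and Leclerc are each a member of the cathedral chapter, so the next rule applies.
Among Beaumont and Leclerc, alphabetically by surname: Beaumont before Leclerc.
Among Ibarra, Greco, Salazar, Brennan and Ferreira, by years in holy orders (higher first): Ibarra (17 years) before Greco, Salazar, Brennan and Ferreira (16 years).
Greco, Salazar, Brennan and Ferreira all have date of consecration or institution Oct 11, 2000, so the next rule applies.
Among Greco, Salazar, Brennan and Ferreira, a member of the cathedral chapter before not a chapter member: Greco and Salazar (a member of the cathedral chapter) before Brennan and Ferreira (not a chapter member).
Among Greco and Salazar, alphabetically by surname: Greco before Salazar.
Among Brennan and Ferreira, alphabetically by surname: Brennan before Ferreira.
Order: Vance, Beaumont, Leclerc, Ruiz, Ibarra, Greco, Salazar, Brennan, Ferreira.

Ibarra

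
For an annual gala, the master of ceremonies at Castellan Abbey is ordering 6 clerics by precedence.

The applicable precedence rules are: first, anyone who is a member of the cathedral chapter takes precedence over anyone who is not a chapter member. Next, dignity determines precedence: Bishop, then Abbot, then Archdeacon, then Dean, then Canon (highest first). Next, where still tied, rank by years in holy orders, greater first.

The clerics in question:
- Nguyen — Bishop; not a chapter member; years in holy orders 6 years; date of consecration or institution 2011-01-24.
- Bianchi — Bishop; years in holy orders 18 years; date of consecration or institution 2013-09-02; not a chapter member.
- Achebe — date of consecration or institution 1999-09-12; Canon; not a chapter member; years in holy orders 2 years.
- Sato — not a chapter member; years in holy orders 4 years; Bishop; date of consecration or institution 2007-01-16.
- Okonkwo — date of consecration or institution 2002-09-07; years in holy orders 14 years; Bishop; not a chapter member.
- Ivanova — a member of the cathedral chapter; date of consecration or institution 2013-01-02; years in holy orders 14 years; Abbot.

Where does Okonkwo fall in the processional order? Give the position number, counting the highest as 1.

By the first rule: Ivanova (a member of the cathedral chapter); then Bianchi, Okonkwo, Nguyen, Sato and Achebe (each not a chapter member).
Among Bianchi, Okonkwo, Nguyen, Sato and Achebe, by dignity: Bianchi, Okonkwo, Nguyen and Sato (Bishop) before Achebe (Canon).
Among Bianchi, Okonkwo, Nguyen and Sato, by years in holy orders (higher first): Bianchi (18 years) before Okonkwo (14 years) before Nguyen (6 years) before Sato (4 years).
Order: Ivanova, Bianchi, Okonkwo, Nguyen, Sato, Achebe. So position 3.

3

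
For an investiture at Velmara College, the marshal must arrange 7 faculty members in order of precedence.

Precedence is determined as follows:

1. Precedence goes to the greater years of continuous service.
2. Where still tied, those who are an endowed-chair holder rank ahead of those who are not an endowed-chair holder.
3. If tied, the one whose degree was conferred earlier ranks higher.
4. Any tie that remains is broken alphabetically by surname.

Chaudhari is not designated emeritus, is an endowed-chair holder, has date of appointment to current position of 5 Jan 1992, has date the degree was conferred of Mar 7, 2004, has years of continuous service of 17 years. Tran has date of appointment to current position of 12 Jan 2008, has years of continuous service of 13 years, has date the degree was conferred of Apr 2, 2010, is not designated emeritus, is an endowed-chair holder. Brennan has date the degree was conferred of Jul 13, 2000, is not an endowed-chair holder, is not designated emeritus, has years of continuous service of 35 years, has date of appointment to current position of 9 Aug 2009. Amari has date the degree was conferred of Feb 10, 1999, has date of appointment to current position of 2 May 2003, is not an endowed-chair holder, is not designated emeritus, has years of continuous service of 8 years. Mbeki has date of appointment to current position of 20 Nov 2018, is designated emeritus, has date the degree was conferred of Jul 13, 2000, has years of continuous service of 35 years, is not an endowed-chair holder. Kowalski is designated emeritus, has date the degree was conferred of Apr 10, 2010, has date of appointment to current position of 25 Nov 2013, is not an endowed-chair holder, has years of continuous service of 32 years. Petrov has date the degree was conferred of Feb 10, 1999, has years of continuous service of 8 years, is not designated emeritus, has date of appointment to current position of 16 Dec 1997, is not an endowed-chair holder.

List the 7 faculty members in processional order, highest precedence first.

Brennan, Mbeki, Kowalski, Chaudhari, Tran, Amari, Petrov

By years of continuous service (higher first): Brennan and Mbeki (both 35 years); then Kowalski (32 years); then Chaudhari (17 years); then Tran (13 years); then Amari and Petrov (both 8 years).
Brennan and Mbeki are each not an endowed-chair holder, so the next rule applies.
Brennan and Mbeki both have date the degree was conferred Jul 13, 2000, so the next rule applies.
Among Brennan and Mbeki, alphabetically by surname: Brennan before Mbeki.
Amari and Petrov are each not an endowed-chair holder, so the next rule applies.
Amari and Petrov both have date the degree was conferred Feb 10, 1999, so the next rule applies.
Among Amari and Petrov, alphabetically by surname: Amari before Petrov.
Full order: Brennan, Mbeki, Kowalski, Chaudhari, Tran, Amari, Petrov.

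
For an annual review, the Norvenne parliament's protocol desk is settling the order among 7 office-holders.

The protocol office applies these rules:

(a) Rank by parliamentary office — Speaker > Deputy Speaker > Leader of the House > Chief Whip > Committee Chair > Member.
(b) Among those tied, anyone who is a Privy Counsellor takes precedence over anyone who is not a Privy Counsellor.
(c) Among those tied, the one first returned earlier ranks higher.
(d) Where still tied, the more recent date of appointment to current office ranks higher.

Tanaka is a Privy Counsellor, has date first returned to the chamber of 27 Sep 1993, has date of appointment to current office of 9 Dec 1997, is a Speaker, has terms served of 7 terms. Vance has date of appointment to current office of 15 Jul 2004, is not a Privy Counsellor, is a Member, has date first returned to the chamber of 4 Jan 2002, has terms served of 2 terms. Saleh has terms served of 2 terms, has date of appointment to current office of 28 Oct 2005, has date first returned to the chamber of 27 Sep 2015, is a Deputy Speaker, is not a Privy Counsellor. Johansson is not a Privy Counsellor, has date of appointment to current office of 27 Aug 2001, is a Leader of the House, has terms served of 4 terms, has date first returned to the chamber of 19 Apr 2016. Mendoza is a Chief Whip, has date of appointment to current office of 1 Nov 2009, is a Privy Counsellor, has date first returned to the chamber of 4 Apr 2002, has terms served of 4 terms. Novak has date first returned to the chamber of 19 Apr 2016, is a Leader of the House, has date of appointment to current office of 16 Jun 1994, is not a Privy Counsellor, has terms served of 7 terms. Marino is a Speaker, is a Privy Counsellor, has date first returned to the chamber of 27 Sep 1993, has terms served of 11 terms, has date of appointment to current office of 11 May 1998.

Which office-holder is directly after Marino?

Tanaka

By parliamentary office: Marino and Tanaka (Speaker); then Saleh (Deputy Speaker); then Johansson and Novak (Leader of the House); then Mendoza (Chief Whip); then Vance (Member).
Marino and Tanaka are each a Privy Counsellor, so the next rule applies.
Marino and Tanaka both have date first returned to the chamber 27 Sep 1993, so the next rule applies.
Among Marino and Tanaka, by date of appointment to current office (later first): Marino (11 May 1998) before Tanaka (9 Dec 1997).
Johansson and Novak are each not a Privy Counsellor, so the next rule applies.
Johansson and Novak both have date first returned to the chamber 19 Apr 2016, so the next rule applies.
Among Johansson and Novak, by date of appointment to current office (later first): Johansson (27 Aug 2001) before Novak (16 Jun 1994).
Order: Marino, Tanaka, Saleh, Johansson, Novak, Mendoza, Vance.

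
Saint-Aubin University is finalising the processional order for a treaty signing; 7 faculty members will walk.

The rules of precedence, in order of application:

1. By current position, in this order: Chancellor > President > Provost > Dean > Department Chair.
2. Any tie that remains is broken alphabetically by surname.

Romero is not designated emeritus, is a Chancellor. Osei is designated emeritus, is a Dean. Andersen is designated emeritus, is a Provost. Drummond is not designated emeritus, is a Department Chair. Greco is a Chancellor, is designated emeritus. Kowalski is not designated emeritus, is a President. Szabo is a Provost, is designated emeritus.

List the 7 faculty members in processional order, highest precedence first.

Greco, Romero, Kowalski, Andersen, Szabo, Osei, Drummond

By current position: Greco and Romero (Chancellor); then Kowalski (President); then Andersen and Szabo (Provost); then Osei (Dean); then Drummond (Department Chair).
Among Greco and Romero, alphabetically by surname: Greco before Romero.
Among Andersen and Szabo, alphabetically by surname: Andersen before Szabo.
Full order: Greco, Romero, Kowalski, Andersen, Szabo, Osei, Drummond.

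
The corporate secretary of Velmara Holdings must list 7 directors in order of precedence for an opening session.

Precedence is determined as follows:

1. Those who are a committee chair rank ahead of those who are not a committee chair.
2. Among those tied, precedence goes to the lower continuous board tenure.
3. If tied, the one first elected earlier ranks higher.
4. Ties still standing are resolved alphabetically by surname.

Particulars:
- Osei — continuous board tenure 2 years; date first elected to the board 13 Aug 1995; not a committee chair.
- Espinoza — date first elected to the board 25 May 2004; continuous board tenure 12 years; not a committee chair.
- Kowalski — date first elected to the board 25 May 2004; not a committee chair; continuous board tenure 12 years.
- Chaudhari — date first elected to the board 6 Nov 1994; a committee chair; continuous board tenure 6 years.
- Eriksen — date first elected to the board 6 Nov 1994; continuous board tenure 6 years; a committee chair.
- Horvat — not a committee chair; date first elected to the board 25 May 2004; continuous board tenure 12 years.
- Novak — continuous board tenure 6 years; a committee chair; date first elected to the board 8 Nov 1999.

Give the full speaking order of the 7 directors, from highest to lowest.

Chaudhari, Eriksen, Novak, Osei, Espinoza, Horvat, Kowalski

By the first rule: Chaudhari, Eriksen and Novak (each a committee chair); then Osei, Espinoza, Horvat and Kowalski (each not a committee chair).
Chaudhari, Eriksen and Novak all have continuous board tenure 6 years, so the next rule applies.
Among Chaudhari, Eriksen and Novak, by date first elected to the board (earlier first): Chaudhari and Eriksen (6 Nov 1994) before Novak (8 Nov 1999).
Among Chaudhari and Eriksen, alphabetically by surname: Chaudhari before Eriksen.
Among Osei, Espinoza, Horvat and Kowalski, by continuous board tenure (lower first): Osei (2 years) before Espinoza, Horvat and Kowalski (12 years).
Espinoza, Horvat and Kowalski all have date first elected to the board 25 May 2004, so the next rule applies.
Among Espinoza, Horvat and Kowalski, alphabetically by surname: Espinoza before Horvat before Kowalski.
Full order: Chaudhari, Eriksen, Novak, Osei, Espinoza, Horvat, Kowalski.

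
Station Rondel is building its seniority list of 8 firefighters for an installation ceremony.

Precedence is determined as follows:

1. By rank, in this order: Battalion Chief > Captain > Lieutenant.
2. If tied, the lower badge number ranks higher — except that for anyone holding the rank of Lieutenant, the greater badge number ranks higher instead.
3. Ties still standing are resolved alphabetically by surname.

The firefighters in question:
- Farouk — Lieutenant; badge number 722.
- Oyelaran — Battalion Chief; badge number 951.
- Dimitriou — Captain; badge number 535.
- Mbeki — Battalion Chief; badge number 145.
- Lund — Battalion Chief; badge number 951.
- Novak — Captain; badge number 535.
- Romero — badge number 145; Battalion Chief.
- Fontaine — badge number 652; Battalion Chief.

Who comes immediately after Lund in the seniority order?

By rank: Mbeki, Romero, Fontaine, Lund and Oyelaran (Battalion Chief); then Dimitriou and Novak (Captain); then Farouk (Lieutenant).
Among Mbeki, Romero, Fontaine, Lund and Oyelaran, by badge number (lower first): Mbeki and Romero (145) before Fontaine (652) before Lund and Oyelaran (951).
Among Mbeki and Romero, alphabetically by surname: Mbeki before Romero.
Among Lund and Oyelaran, alphabetically by surname: Lund before Oyelaran.
Dimitriou and Novak both have badge number 535, so the next rule applies.
Among Dimitriou and Novak, alphabetically by surname: Dimitriou before Novak.
Order: Mbeki, Romero, Fontaine, Lund, Oyelaran, Dimitriou, Novak, Farouk.

Oyelaran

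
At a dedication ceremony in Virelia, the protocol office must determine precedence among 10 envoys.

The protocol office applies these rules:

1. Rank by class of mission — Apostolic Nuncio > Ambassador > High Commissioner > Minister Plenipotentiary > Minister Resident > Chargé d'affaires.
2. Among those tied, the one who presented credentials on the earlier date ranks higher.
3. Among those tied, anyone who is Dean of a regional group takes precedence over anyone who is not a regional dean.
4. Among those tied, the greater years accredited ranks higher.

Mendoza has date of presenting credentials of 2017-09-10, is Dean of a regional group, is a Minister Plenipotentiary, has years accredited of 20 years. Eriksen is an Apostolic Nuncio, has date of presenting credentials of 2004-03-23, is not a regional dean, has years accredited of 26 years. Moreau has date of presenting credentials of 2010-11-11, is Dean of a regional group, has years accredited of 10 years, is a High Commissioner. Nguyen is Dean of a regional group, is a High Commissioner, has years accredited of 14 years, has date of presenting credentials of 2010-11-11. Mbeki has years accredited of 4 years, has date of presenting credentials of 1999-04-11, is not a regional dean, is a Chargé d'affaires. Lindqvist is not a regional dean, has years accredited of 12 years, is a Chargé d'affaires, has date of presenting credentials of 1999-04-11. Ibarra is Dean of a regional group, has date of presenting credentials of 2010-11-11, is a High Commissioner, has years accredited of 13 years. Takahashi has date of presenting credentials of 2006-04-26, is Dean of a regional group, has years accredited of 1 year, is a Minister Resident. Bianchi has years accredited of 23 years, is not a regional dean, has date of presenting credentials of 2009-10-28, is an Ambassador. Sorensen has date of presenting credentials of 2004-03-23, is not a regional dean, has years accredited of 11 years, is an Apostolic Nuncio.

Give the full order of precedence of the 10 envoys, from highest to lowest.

Eriksen, Sorensen, Bianchi, Nguyen, Ibarra, Moreau, Mendoza, Takahashi, Lindqvist, Mbeki

By class of mission: Eriksen and Sorensen (Apostolic Nuncio); then Bianchi (Ambassador); then Nguyen, Ibarra and Moreau (High Commissioner); then Mendoza (Minister Plenipotentiary); then Takahashi (Minister Resident); then Lindqvist and Mbeki (Chargé d'affaires).
Eriksen and Sorensen both have date of presenting credentials 2004-03-23, so the next rule applies.
Eriksen and Sorensen are each not a regional dean, so the next rule applies.
Among Eriksen and Sorensen, by years accredited (higher first): Eriksen (26 years) before Sorensen (11 years).
Nguyen, Ibarra and Moreau all have date of presenting credentials 2010-11-11, so the next rule applies.
Nguyen, Ibarra and Moreau are each Dean of a regional group, so the next rule applies.
Among Nguyen, Ibarra and Moreau, by years accredited (higher first): Nguyen (14 years) before Ibarra (13 years) before Moreau (10 years).
Lindqvist and Mbeki both have date of presenting credentials 1999-04-11, so the next rule applies.
Lindqvist and Mbeki are each not a regional dean, so the next rule applies.
Among Lindqvist and Mbeki, by years accredited (higher first): Lindqvist (12 years) before Mbeki (4 years).
Full order: Eriksen, Sorensen, Bianchi, Nguyen, Ibarra, Moreau, Mendoza, Takahashi, Lindqvist, Mbeki.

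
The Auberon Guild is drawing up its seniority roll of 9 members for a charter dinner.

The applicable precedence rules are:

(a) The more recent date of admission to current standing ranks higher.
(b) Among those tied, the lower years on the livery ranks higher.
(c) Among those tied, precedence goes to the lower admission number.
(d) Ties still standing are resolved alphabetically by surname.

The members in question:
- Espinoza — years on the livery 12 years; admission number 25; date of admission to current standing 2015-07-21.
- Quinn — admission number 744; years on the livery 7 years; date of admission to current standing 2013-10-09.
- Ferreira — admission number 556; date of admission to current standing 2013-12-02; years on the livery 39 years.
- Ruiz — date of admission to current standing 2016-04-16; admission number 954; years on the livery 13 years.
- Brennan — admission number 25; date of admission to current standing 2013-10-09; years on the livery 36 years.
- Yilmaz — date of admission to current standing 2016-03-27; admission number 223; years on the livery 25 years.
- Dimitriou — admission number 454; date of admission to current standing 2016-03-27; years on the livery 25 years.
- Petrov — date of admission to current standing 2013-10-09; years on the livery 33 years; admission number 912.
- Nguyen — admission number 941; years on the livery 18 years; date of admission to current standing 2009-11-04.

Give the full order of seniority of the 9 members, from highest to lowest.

Ruiz, Yilmaz, Dimitriou, Espinoza, Ferreira, Quinn, Petrov, Brennan, Nguyen

By date of admission to current standing (later first): Ruiz (2016-04-16); then Yilmaz and Dimitriou (both 2016-03-27); then Espinoza (2015-07-21); then Ferreira (2013-12-02); then Quinn, Petrov and Brennan (each 2013-10-09); then Nguyen (2009-11-04).
Yilmaz and Dimitriou both have years on the livery 25 years, so the next rule applies.
Among Yilmaz and Dimitriou, by admission number (lower first): Yilmaz (223) before Dimitriou (454).
Among Quinn, Petrov and Brennan, by years on the livery (lower first): Quinn (7 years) before Petrov (33 years) before Brennan (36 years).
Full order: Ruiz, Yilmaz, Dimitriou, Espinoza, Ferreira, Quinn, Petrov, Brennan, Nguyen.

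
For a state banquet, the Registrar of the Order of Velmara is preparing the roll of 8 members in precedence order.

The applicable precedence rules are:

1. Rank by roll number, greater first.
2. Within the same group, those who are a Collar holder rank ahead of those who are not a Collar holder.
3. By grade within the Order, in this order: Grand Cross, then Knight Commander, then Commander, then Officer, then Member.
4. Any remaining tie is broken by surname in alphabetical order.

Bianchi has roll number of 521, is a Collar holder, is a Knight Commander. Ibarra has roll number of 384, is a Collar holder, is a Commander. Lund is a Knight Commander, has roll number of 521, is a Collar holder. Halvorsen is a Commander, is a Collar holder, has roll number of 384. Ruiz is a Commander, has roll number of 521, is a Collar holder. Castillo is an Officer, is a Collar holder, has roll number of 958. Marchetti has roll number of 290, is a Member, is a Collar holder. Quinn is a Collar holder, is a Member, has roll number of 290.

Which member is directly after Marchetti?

Quinn

By roll number (higher first): Castillo (958); then Bianchi, Lund and Ruiz (each 521); then Halvorsen and Ibarra (both 384); then Marchetti and Quinn (both 290).
Bianchi, Lund and Ruiz are each a Collar holder, so the next rule applies.
Among Bianchi, Lund and Ruiz, by grade within the Order: Bianchi and Lund (Knight Commander) before Ruiz (Commander).
Among Bianchi and Lund, alphabetically by surname: Bianchi before Lund.
Halvorsen and Ibarra are each a Collar holder, so the next rule applies.
Halvorsen and Ibarra are each Commander, so the next rule applies.
Among Halvorsen and Ibarra, alphabetically by surname: Halvorsen before Ibarra.
Marchetti and Quinn are each a Collar holder, so the next rule applies.
Marchetti and Quinn are each Member, so the next rule applies.
Among Marchetti and Quinn, alphabetically by surname: Marchetti before Quinn.
Order: Castillo, Bianchi, Lund, Ruiz, Halvorsen, Ibarra, Marchetti, Quinn.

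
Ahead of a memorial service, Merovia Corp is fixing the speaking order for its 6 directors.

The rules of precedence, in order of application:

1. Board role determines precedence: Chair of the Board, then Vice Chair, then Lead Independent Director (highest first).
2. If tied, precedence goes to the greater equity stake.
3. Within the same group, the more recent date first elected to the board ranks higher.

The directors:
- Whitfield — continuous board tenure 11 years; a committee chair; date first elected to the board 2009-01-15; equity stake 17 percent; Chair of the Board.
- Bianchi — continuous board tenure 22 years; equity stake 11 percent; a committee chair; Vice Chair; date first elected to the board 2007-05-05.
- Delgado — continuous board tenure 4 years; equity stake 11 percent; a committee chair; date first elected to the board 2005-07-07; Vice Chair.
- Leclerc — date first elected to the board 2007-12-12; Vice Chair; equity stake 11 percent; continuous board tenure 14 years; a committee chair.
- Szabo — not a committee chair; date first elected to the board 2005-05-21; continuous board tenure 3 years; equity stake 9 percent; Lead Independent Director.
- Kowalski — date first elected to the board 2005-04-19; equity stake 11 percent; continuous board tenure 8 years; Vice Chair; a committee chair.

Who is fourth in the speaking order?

Delgado

By board role: Whitfield (Chair of the Board); then Leclerc, Bianchi, Delgado and Kowalski (Vice Chair); then Szabo (Lead Independent Director).
Leclerc, Bianchi, Delgado and Kowalski all have equity stake 11 percent, so the next rule applies.
Among Leclerc, Bianchi, Delgado and Kowalski, by date first elected to the board (later first): Leclerc (2007-12-12) before Bianchi (2007-05-05) before Delgado (2005-07-07) before Kowalski (2005-04-19).
Order: Whitfield, Leclerc, Bianchi, Delgado, Kowalski, Szabo.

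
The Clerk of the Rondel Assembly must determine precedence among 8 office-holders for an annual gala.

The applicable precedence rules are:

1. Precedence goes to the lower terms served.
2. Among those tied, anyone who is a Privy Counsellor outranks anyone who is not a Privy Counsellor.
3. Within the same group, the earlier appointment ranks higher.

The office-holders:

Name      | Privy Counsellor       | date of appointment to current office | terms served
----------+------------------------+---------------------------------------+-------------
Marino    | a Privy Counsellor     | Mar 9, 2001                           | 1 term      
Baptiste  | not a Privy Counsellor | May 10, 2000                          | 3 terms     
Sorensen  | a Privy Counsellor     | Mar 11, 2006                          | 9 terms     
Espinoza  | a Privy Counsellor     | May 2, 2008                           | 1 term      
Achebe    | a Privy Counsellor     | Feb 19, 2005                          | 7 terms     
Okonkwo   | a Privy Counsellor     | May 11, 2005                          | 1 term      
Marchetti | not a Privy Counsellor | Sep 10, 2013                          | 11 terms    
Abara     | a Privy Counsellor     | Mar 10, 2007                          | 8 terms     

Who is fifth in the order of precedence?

Achebe

By terms served (lower first): Marino, Okonkwo and Espinoza (each 1 term); then Baptiste (3 terms); then Achebe (7 terms); then Abara (8 terms); then Sorensen (9 terms); then Marchetti (11 terms).
Marino, Okonkwo and Espinoza are each a Privy Counsellor, so the next rule applies.
Among Marino, Okonkwo and Espinoza, by date of appointment to current office (earlier first): Marino (Mar 9, 2001) before Okonkwo (May 11, 2005) before Espinoza (May 2, 2008).
Order: Marino, Okonkwo, Espinoza, Baptiste, Achebe, Abara, Sorensen, Marchetti.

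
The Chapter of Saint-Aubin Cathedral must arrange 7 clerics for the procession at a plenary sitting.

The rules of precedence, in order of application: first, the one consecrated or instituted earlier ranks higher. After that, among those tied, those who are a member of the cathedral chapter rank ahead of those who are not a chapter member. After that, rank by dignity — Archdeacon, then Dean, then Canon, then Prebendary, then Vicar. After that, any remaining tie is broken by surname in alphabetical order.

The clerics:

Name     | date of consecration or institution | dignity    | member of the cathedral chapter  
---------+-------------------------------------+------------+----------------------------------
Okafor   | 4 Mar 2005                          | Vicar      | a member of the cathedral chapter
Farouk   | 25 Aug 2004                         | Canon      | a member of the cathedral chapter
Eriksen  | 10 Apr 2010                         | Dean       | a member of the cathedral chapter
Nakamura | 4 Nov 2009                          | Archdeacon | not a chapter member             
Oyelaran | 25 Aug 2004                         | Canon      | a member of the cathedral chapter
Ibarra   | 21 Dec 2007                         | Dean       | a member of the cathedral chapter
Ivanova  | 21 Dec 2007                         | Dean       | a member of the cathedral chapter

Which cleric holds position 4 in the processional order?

By date of consecration or institution (earlier first): Farouk and Oyelaran (both 25 Aug 2004); then Okafor (4 Mar 2005); then Ibarra and Ivanova (both 21 Dec 2007); then Nakamura (4 Nov 2009); then Eriksen (10 Apr 2010).
Farouk and Oyelaran are each a member of the cathedral chapter, so the next rule applies.
Farouk and Oyelaran are each Canon, so the next rule applies.
Among Farouk and Oyelaran, alphabetically by surname: Farouk before Oyelaran.
Ibarra and Ivanova are each a member of the cathedral chapter, so the next rule applies.
Ibarra and Ivanova are each Dean, so the next rule applies.
Among Ibarra and Ivanova, alphabetically by surname: Ibarra before Ivanova.
Order: Farouk, Oyelaran, Okafor, Ibarra, Ivanova, Nakamura, Eriksen.

Ibarra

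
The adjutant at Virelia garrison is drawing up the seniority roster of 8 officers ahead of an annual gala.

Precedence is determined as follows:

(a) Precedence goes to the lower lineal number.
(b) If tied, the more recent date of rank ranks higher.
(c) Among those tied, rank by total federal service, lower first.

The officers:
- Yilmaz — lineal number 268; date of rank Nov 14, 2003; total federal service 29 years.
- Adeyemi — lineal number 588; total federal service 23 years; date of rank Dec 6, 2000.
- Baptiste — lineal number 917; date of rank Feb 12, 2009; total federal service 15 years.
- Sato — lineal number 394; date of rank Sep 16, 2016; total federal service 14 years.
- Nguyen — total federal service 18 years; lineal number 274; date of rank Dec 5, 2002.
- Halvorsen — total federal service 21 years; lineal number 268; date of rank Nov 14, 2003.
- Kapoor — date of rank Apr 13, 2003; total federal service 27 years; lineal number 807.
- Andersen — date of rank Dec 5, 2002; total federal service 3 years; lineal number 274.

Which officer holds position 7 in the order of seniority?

Kapoor

By lineal number (lower first): Halvorsen and Yilmaz (both 268); then Andersen and Nguyen (both 274); then Sato (394); then Adeyemi (588); then Kapoor (807); then Baptiste (917).
Halvorsen and Yilmaz both have date of rank Nov 14, 2003, so the next rule applies.
Among Halvorsen and Yilmaz, by total federal service (lower first): Halvorsen (21 years) before Yilmaz (29 years).
Andersen and Nguyen both have date of rank Dec 5, 2002, so the next rule applies.
Among Andersen and Nguyen, by total federal service (lower first): Andersen (3 years) before Nguyen (18 years).
Order: Halvorsen, Yilmaz, Andersen, Nguyen, Sato, Adeyemi, Kapoor, Baptiste.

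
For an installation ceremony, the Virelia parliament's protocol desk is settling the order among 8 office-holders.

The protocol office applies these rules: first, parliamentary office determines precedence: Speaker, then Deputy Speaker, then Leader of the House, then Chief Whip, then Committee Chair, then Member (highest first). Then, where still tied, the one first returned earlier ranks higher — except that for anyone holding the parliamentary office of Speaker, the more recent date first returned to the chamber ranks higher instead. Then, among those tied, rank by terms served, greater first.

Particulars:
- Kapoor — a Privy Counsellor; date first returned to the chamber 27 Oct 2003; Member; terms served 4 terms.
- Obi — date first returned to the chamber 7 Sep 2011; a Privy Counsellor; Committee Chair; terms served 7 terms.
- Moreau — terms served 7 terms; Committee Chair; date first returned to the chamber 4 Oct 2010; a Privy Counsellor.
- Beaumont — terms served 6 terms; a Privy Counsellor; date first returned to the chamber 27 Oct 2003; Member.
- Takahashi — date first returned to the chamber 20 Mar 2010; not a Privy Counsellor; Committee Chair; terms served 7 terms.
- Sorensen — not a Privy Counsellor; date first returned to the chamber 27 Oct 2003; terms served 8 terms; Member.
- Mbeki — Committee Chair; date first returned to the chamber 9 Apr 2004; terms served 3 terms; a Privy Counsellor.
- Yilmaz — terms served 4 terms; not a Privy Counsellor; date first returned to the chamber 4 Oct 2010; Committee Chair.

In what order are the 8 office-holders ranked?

By parliamentary office: Mbeki, Takahashi, Moreau, Yilmaz and Obi (Committee Chair); then Sorensen, Beaumont and Kapoor (Member).
Among Mbeki, Takahashi, Moreau, Yilmaz and Obi, by date first returned to the chamber (earlier first): Mbeki (9 Apr 2004) before Takahashi (20 Mar 2010) before Moreau and Yilmaz (4 Oct 2010) before Obi (7 Sep 2011).
Among Moreau and Yilmaz, by terms served (higher first): Moreau (7 terms) before Yilmaz (4 terms).
Sorensen, Beaumont and Kapoor all have date first returned to the chamber 27 Oct 2003, so the next rule applies.
Among Sorensen, Beaumont and Kapoor, by terms served (higher first): Sorensen (8 terms) before Beaumont (6 terms) before Kapoor (4 terms).
Full order: Mbeki, Takahashi, Moreau, Yilmaz, Obi, Sorensen, Beaumont, Kapoor.

Mbeki, Takahashi, Moreau, Yilmaz, Obi, Sorensen, Beaumont, Kapoor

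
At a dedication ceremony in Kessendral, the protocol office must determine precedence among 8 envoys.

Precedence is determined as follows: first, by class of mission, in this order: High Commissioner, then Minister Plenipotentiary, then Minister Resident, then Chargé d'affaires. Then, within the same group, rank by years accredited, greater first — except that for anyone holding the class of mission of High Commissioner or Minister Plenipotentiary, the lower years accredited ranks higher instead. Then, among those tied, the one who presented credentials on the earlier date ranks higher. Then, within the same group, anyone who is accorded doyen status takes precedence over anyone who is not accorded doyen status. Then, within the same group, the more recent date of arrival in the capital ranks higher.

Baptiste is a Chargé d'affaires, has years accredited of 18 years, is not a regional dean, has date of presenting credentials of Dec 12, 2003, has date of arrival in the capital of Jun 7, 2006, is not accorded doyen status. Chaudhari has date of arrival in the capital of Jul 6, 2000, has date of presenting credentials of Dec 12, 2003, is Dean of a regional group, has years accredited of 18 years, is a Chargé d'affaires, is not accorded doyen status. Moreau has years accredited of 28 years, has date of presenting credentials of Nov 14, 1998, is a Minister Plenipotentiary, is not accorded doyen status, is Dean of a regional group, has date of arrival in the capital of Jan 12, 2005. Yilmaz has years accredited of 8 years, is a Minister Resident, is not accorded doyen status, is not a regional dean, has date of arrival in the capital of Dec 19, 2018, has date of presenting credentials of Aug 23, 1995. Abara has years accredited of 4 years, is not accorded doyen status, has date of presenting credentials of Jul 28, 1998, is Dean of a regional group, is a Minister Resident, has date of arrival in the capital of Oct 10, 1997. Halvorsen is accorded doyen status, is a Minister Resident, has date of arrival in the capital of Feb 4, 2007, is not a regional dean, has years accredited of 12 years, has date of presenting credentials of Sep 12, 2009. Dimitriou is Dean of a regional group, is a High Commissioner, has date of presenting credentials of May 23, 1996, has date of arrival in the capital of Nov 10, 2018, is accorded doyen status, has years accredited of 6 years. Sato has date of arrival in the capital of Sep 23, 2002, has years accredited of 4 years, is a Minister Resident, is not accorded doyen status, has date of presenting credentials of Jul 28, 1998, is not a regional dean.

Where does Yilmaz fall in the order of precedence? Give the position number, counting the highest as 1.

4

By class of mission: Dimitriou (High Commissioner); then Moreau (Minister Plenipotentiary); then Halvorsen, Yilmaz, Sato and Abara (Minister Resident); then Baptiste and Chaudhari (Chargé d'affaires).
Among Halvorsen, Yilmaz, Sato and Abara, by years accredited (higher first): Halvorsen (12 years) before Yilmaz (8 years) before Sato and Abara (4 years).
Sato and Abara both have date of presenting credentials Jul 28, 1998, so the next rule applies.
Sato and Abara are each not accorded doyen status, so the next rule applies.
Among Sato and Abara, by date of arrival in the capital (later first): Sato (Sep 23, 2002) before Abara (Oct 10, 1997).
Baptiste and Chaudhari both have years accredited 18 years, so the next rule applies.
Baptiste and Chaudhari both have date of presenting credentials Dec 12, 2003, so the next rule applies.
Baptiste and Chaudhari are each not accorded doyen status, so the next rule applies.
Among Baptiste and Chaudhari, by date of arrival in the capital (later first): Baptiste (Jun 7, 2006) before Chaudhari (Jul 6, 2000).
Order: Dimitriou, Moreau, Halvorsen, Yilmaz, Sato, Abara, Baptiste, Chaudhari. So position 4.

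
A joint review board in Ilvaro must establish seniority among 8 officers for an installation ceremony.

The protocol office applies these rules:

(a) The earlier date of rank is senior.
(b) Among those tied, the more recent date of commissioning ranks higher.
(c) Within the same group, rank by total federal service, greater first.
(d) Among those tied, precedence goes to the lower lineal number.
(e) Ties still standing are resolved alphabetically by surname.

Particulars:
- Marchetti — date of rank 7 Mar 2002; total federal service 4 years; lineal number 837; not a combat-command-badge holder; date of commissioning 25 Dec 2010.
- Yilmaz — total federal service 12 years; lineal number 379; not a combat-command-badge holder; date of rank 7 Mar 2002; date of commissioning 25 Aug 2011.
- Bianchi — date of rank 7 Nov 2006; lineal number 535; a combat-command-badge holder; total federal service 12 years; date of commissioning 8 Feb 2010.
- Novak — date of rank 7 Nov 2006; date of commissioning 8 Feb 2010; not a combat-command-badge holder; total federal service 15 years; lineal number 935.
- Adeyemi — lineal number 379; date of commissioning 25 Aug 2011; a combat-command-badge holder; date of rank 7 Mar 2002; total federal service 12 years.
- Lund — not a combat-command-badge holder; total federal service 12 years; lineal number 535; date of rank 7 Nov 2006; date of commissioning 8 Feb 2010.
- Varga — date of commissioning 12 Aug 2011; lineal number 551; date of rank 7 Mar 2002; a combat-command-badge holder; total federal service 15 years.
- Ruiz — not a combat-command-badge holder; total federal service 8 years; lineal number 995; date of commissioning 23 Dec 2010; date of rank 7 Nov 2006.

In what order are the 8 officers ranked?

By date of rank (earlier first): Adeyemi, Yilmaz, Varga and Marchetti (each 7 Mar 2002); then Ruiz, Novak, Bianchi and Lund (each 7 Nov 2006).
Among Adeyemi, Yilmaz, Varga and Marchetti, by date of commissioning (later first): Adeyemi and Yilmaz (25 Aug 2011) before Varga (12 Aug 2011) before Marchetti (25 Dec 2010).
Adeyemi and Yilmaz both have total federal service 12 years, so the next rule applies.
Adeyemi and Yilmaz both have lineal number 379, so the next rule applies.
Among Adeyemi and Yilmaz, alphabetically by surname: Adeyemi before Yilmaz.
Among Ruiz, Novak, Bianchi and Lund, by date of commissioning (later first): Ruiz (23 Dec 2010) before Novak, Bianchi and Lund (8 Feb 2010).
Among Novak, Bianchi and Lund, by total federal service (higher first): Novak (15 years) before Bianchi and Lund (12 years).
Bianchi and Lund both have lineal number 535, so the next rule applies.
Among Bianchi and Lund, alphabetically by surname: Bianchi before Lund.
Full order: Adeyemi, Yilmaz, Varga, Marchetti, Ruiz, Novak, Bianchi, Lund.

Adeyemi, Yilmaz, Varga, Marchetti, Ruiz, Novak, Bianchi, Lund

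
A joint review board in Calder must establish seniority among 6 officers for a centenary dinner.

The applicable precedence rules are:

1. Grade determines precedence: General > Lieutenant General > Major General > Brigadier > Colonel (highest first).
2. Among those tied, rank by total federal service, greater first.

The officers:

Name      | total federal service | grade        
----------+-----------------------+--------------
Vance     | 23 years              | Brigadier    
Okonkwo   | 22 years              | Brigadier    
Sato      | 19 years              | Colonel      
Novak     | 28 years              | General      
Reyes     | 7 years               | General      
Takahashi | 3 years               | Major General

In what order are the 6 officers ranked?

Novak, Reyes, Takahashi, Vance, Okonkwo, Sato

By grade: Novak and Reyes (General); then Takahashi (Major General); then Vance and Okonkwo (Brigadier); then Sato (Colonel).
Among Novak and Reyes, by total federal service (higher first): Novak (28 years) before Reyes (7 years).
Among Vance and Okonkwo, by total federal service (higher first): Vance (23 years) before Okonkwo (22 years).
Full order: Novak, Reyes, Takahashi, Vance, Okonkwo, Sato.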